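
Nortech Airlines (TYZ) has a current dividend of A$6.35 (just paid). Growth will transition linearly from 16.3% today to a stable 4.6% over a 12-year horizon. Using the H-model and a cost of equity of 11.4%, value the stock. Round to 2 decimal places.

A$163.23

H-model: P₀ = D₀[(1+g_L) + H(g_S−g_L)]/(r−g_L), with H = 12/2 = 6.
P₀ = 6.35 × [(1+0.046) + 6×(0.163−0.046)] / (0.114−0.046)
   = 6.35 × 1.7480 / 0.068 = 163.2324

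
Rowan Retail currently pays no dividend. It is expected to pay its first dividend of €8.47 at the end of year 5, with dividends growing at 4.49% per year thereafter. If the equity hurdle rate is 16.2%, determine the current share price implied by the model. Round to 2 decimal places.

€39.67

Deferred-dividend DDM. At t=4 the remaining stream is a growing perpetuity with first payment D_5 = 8.47.
V_4 = D_5/(r−g) = 8.47/(0.162−0.0449) = 72.3313
P₀ = V_4/(1+r)^4 = 72.3313/(1+0.162)^4 = 39.6736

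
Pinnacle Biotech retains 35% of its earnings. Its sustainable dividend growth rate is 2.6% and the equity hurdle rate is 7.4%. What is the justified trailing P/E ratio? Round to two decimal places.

Payout ratio b = 1 − 0.35 = 0.65.
Justified trailing P/E = b(1+g)/(r−g) = 0.65×(1+0.026)/(0.074−0.026) = 13.8937

13.89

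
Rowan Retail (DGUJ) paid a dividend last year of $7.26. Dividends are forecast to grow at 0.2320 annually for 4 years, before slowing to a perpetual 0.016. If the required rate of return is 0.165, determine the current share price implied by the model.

$95.38

Two-stage DDM. Project D₁…D_4 at 0.232, terminal growth 0.016, discount at r = 0.165.
D_1 = 8.9443
D_2 = 11.0194
D_3 = 13.5759
D_4 = 16.7255
Terminal value at t=4: TV = D_5/(r−g) = 16.9931/(0.165−0.016) = 114.0478
P₀ = 8.9443/(1+0.165)^1 + 11.0194/(1+0.165)^2 + 13.5759/(1+0.165)^3 + 16.7255/(1+0.165)^4 + 114.0478/(1+0.165)^4 = 95.3756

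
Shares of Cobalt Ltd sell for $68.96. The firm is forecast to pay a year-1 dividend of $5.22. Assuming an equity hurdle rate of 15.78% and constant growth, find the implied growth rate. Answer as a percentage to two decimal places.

From P₀ = D₁/(r − g), the implied growth is g = r − D₁/P₀.
g = 0.1578 − 5.22/68.96 = 0.1578 − 0.07570 = 0.08210

8.21%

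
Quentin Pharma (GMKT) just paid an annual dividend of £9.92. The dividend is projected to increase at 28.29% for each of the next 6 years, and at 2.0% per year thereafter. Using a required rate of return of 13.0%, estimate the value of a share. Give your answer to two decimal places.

£291.97

Two-stage DDM. Project D₁…D_6 at 0.2829, terminal growth 0.02, discount at r = 0.13.
D_1 = 12.7264
D_2 = 16.3267
D_3 = 20.9455
D_4 = 26.8709
D_5 = 34.4727
D_6 = 44.2251
Terminal value at t=6: TV = D_7/(r−g) = 45.1096/(0.13−0.02) = 410.0870
P₀ = 12.7264/(1+0.13)^1 + 16.3267/(1+0.13)^2 + 20.9455/(1+0.13)^3 + 26.8709/(1+0.13)^4 + 34.4727/(1+0.13)^5 + 44.2251/(1+0.13)^6 + 410.0870/(1+0.13)^6 = 291.9701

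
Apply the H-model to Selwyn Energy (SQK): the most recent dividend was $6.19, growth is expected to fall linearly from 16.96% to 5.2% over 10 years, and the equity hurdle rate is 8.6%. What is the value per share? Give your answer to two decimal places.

H-model: P₀ = D₀[(1+g_L) + H(g_S−g_L)]/(r−g_L), with H = 10/2 = 5.
P₀ = 6.19 × [(1+0.052) + 5×(0.1696−0.052)] / (0.086−0.052)
   = 6.19 × 1.6400 / 0.034 = 298.5765

$298.58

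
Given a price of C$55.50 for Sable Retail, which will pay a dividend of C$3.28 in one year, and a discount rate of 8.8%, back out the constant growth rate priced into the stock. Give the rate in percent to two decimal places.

From P₀ = D₁/(r − g), the implied growth is g = r − D₁/P₀.
g = 0.088 − 3.28/55.50 = 0.088 − 0.05910 = 0.02890

2.89%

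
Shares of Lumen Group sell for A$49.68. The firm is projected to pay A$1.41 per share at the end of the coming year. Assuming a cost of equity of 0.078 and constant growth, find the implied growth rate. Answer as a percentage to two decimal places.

4.96%

From P₀ = D₁/(r − g), the implied growth is g = r − D₁/P₀.
g = 0.078 − 1.41/49.68 = 0.078 − 0.02838 = 0.04962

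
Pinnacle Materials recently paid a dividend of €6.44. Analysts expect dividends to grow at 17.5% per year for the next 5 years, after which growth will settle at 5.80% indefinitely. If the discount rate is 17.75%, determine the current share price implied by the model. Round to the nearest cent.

Two-stage DDM. Project D₁…D_5 at 0.175, terminal growth 0.058, discount at r = 0.1775.
D_1 = 7.5670
D_2 = 8.8912
D_3 = 10.4472
D_4 = 12.2754
D_5 = 14.4237
Terminal value at t=5: TV = D_6/(r−g) = 15.2602/(0.1775−0.058) = 127.7006
P₀ = 7.5670/(1+0.1775)^1 + 8.8912/(1+0.1775)^2 + 10.4472/(1+0.1775)^3 + 12.2754/(1+0.1775)^4 + 14.4237/(1+0.1775)^5 + 127.7006/(1+0.1775)^5 = 88.4097

€88.41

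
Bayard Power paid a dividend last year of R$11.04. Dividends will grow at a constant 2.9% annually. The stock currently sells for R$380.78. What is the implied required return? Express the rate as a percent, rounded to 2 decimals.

Rearranging the constant-growth DDM: r = D₁/P₀ + g.
D₁ = 11.04 × (1 + 0.029) = 11.3602.
r = 11.3602 / 380.78 + 0.029 = 0.02983 + 0.029 = 0.05883

5.88%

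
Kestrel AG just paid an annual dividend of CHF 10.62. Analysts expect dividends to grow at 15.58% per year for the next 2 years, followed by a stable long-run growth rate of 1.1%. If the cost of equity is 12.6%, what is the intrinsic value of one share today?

CHF 120.46

Two-stage DDM. Project D₁…D_2 at 0.1558, terminal growth 0.011, discount at r = 0.126.
D_1 = 12.2746
D_2 = 14.1870
Terminal value at t=2: TV = D_3/(r−g) = 14.3430/(0.126−0.011) = 124.7220
P₀ = 12.2746/(1+0.126)^1 + 14.1870/(1+0.126)^2 + 124.7220/(1+0.126)^2 = 120.4615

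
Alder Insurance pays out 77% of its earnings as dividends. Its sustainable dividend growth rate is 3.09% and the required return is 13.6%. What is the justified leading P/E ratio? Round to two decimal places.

Justified leading P/E = b/(r−g) = 0.77/(0.136−0.0309) = 7.3264

7.33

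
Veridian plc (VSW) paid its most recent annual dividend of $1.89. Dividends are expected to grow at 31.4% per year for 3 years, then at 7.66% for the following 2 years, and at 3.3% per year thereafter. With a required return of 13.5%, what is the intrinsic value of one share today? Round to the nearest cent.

$39.80

Three-stage DDM. Project D₁…D_5; terminal Gordon value at t=5 with g = 0.033; discount at r = 0.135.
D_1 = 2.4835
D_2 = 3.2633
D_3 = 4.2879
D_4 = 4.6164
D_5 = 4.9700
TV_5 = 5.1340/(0.135−0.033) = 50.3335
P₀ = Σ Dₜ/(1+r)ᵗ + TV_5/(1+r)^5 = 39.7968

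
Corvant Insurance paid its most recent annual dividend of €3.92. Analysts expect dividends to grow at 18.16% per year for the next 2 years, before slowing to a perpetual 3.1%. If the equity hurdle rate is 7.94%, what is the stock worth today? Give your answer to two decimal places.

€109.05

Two-stage DDM. Project D₁…D_2 at 0.1816, terminal growth 0.031, discount at r = 0.0794.
D_1 = 4.6319
D_2 = 5.4730
Terminal value at t=2: TV = D_3/(r−g) = 5.6427/(0.0794−0.031) = 116.5844
P₀ = 4.6319/(1+0.0794)^1 + 5.4730/(1+0.0794)^2 + 116.5844/(1+0.0794)^2 = 109.0521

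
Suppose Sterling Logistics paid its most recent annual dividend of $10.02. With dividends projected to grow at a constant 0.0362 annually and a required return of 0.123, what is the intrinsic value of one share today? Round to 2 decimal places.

$119.62

Gordon growth model: P₀ = D₁/(r − g). D₁ = 10.02 × (1 + 0.0362) = 10.3827.
P₀ = 10.3827 / (0.123 − 0.0362) = 10.3827 / 0.0868 = 119.6166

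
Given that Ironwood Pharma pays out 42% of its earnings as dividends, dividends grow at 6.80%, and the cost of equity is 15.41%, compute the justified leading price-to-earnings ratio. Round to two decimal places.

Justified leading P/E = b/(r−g) = 0.42/(0.1541−0.068) = 4.8780

4.88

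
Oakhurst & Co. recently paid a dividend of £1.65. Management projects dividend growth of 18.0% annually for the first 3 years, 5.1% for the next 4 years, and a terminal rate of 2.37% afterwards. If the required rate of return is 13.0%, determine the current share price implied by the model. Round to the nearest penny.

Three-stage DDM. Project D₁…D_7; terminal Gordon value at t=7 with g = 0.0237; discount at r = 0.13.
D_1 = 1.9470
D_2 = 2.2975
D_3 = 2.7110
D_4 = 2.8493
D_5 = 2.9946
D_6 = 3.1473
D_7 = 3.3078
TV_7 = 3.3862/(0.13−0.0237) = 31.8552
P₀ = Σ Dₜ/(1+r)ᵗ + TV_7/(1+r)^7 = 25.2321

£25.23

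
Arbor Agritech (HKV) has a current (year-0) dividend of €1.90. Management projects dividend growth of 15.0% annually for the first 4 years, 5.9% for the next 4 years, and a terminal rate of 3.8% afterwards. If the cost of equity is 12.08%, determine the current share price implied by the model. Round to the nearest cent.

Three-stage DDM. Project D₁…D_8; terminal Gordon value at t=8 with g = 0.038; discount at r = 0.1208.
D_1 = 2.1850
D_2 = 2.5127
D_3 = 2.8897
D_4 = 3.3231
D_5 = 3.5192
D_6 = 3.7268
D_7 = 3.9467
D_8 = 4.1795
TV_8 = 4.3384/(0.1208−0.038) = 52.3957
P₀ = Σ Dₜ/(1+r)ᵗ + TV_8/(1+r)^8 = 36.4739

€36.47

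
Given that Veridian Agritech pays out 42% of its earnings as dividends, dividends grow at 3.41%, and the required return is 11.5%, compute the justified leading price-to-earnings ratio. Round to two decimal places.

5.19

Justified leading P/E = b/(r−g) = 0.42/(0.115−0.0341) = 5.1916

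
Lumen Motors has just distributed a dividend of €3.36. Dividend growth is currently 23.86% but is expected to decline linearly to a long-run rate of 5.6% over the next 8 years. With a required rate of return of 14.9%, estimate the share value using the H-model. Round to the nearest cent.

H-model: P₀ = D₀[(1+g_L) + H(g_S−g_L)]/(r−g_L), with H = 8/2 = 4.
P₀ = 3.36 × [(1+0.056) + 4×(0.2386−0.056)] / (0.149−0.056)
   = 3.36 × 1.7864 / 0.093 = 64.5409

€64.54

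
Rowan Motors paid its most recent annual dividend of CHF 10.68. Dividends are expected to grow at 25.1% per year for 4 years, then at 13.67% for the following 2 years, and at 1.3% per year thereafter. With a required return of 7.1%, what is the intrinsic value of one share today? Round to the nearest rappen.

CHF 498.59

Three-stage DDM. Project D₁…D_6; terminal Gordon value at t=6 with g = 0.013; discount at r = 0.071.
D_1 = 13.3607
D_2 = 16.7142
D_3 = 20.9095
D_4 = 26.1578
D_5 = 29.7335
D_6 = 33.7981
TV_6 = 34.2375/(0.071−0.013) = 590.3012
P₀ = Σ Dₜ/(1+r)ᵗ + TV_6/(1+r)^6 = 498.5885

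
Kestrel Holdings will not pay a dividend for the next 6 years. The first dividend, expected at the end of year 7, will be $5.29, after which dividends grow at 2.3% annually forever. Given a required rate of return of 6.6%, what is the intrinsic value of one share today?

$83.84

Deferred-dividend DDM. At t=6 the remaining stream is a growing perpetuity with first payment D_7 = 5.29.
V_6 = D_7/(r−g) = 5.29/(0.066−0.023) = 123.0233
P₀ = V_6/(1+r)^6 = 123.0233/(1+0.066)^6 = 83.8386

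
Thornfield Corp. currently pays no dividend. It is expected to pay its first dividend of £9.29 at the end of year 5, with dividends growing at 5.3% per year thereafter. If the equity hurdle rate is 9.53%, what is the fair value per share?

£152.60

Deferred-dividend DDM. At t=4 the remaining stream is a growing perpetuity with first payment D_5 = 9.29.
V_4 = D_5/(r−g) = 9.29/(0.0953−0.053) = 219.6217
P₀ = V_4/(1+r)^4 = 219.6217/(1+0.0953)^4 = 152.5959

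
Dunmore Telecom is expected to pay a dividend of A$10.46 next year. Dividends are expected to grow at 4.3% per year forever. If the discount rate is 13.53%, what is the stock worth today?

A$113.33

Gordon growth model: P₀ = D₁/(r − g), with D₁ = 10.46 given directly.
P₀ = 10.4600 / (0.1353 − 0.043) = 10.4600 / 0.0923 = 113.3261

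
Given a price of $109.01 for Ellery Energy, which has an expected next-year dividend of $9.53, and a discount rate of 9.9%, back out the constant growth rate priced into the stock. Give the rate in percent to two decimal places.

From P₀ = D₁/(r − g), the implied growth is g = r − D₁/P₀.
g = 0.099 − 9.53/109.01 = 0.099 − 0.08742 = 0.01158

1.16%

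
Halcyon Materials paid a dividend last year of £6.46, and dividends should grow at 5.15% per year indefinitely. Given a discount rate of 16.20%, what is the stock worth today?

£61.47

Gordon growth model: P₀ = D₁/(r − g). D₁ = 6.46 × (1 + 0.0515) = 6.7927.
P₀ = 6.7927 / (0.162 − 0.0515) = 6.7927 / 0.1105 = 61.4723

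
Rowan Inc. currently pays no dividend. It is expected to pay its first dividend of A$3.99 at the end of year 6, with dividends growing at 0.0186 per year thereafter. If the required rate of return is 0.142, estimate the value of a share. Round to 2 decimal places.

Deferred-dividend DDM. At t=5 the remaining stream is a growing perpetuity with first payment D_6 = 3.99.
V_5 = D_6/(r−g) = 3.99/(0.142−0.0186) = 32.3339
P₀ = V_5/(1+r)^5 = 32.3339/(1+0.142)^5 = 16.6467

A$16.65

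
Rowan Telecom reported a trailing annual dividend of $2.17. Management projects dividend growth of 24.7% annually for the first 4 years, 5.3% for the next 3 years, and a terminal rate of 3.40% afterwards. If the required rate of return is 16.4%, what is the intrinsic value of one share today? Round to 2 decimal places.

Three-stage DDM. Project D₁…D_7; terminal Gordon value at t=7 with g = 0.034; discount at r = 0.164.
D_1 = 2.7060
D_2 = 3.3744
D_3 = 4.2078
D_4 = 5.2472
D_5 = 5.5253
D_6 = 5.8181
D_7 = 6.1265
TV_7 = 6.3348/(0.164−0.034) = 48.7290
P₀ = Σ Dₜ/(1+r)ᵗ + TV_7/(1+r)^7 = 34.2140

$34.21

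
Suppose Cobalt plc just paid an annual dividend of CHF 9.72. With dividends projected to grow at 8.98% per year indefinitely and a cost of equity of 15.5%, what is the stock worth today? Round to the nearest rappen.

CHF 162.47

Gordon growth model: P₀ = D₁/(r − g). D₁ = 9.72 × (1 + 0.0898) = 10.5929.
P₀ = 10.5929 / (0.155 − 0.0898) = 10.5929 / 0.0652 = 162.4671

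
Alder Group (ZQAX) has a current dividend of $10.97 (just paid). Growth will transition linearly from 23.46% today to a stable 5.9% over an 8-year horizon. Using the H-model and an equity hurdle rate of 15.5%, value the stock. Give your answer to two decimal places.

$201.28

H-model: P₀ = D₀[(1+g_L) + H(g_S−g_L)]/(r−g_L), with H = 8/2 = 4.
P₀ = 10.97 × [(1+0.059) + 4×(0.2346−0.059)] / (0.155−0.059)
   = 10.97 × 1.7614 / 0.096 = 201.2766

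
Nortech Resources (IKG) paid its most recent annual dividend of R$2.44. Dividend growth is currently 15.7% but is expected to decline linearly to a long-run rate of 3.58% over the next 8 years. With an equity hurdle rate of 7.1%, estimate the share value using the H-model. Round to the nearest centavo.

H-model: P₀ = D₀[(1+g_L) + H(g_S−g_L)]/(r−g_L), with H = 8/2 = 4.
P₀ = 2.44 × [(1+0.0358) + 4×(0.157−0.0358)] / (0.071−0.0358)
   = 2.44 × 1.5206 / 0.0352 = 105.4052

R$105.41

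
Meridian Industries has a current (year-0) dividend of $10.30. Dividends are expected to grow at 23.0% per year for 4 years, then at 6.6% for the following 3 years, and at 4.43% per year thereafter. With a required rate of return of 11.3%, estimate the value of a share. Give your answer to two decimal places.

Three-stage DDM. Project D₁…D_7; terminal Gordon value at t=7 with g = 0.0443; discount at r = 0.113.
D_1 = 12.6690
D_2 = 15.5829
D_3 = 19.1669
D_4 = 23.5753
D_5 = 25.1313
D_6 = 26.7900
D_7 = 28.5581
TV_7 = 29.8232/(0.113−0.0443) = 434.1080
P₀ = Σ Dₜ/(1+r)ᵗ + TV_7/(1+r)^7 = 300.7102

$300.71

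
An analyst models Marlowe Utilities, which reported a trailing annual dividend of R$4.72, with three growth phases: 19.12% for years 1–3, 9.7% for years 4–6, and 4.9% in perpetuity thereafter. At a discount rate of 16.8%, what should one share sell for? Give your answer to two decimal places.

R$64.56

Three-stage DDM. Project D₁…D_6; terminal Gordon value at t=6 with g = 0.049; discount at r = 0.168.
D_1 = 5.6225
D_2 = 6.6975
D_3 = 7.9780
D_4 = 8.7519
D_5 = 9.6008
D_6 = 10.5321
TV_6 = 11.0482/(0.168−0.049) = 92.8420
P₀ = Σ Dₜ/(1+r)ᵗ + TV_6/(1+r)^6 = 64.5642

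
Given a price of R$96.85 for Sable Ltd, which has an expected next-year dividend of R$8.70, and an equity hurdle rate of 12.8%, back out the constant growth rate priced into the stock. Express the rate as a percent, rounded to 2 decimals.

3.82%

From P₀ = D₁/(r − g), the implied growth is g = r − D₁/P₀.
g = 0.128 − 8.70/96.85 = 0.128 − 0.08983 = 0.03817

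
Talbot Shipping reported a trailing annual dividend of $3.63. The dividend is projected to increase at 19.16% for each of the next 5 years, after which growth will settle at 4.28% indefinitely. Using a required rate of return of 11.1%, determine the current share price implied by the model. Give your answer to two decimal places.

$101.28

Two-stage DDM. Project D₁…D_5 at 0.1916, terminal growth 0.0428, discount at r = 0.111.
D_1 = 4.3255
D_2 = 5.1543
D_3 = 6.1418
D_4 = 7.3186
D_5 = 8.7209
Terminal value at t=5: TV = D_6/(r−g) = 9.0941/(0.111−0.0428) = 133.3447
P₀ = 4.3255/(1+0.111)^1 + 5.1543/(1+0.111)^2 + 6.1418/(1+0.111)^3 + 7.3186/(1+0.111)^4 + 8.7209/(1+0.111)^5 + 133.3447/(1+0.111)^5 = 101.2818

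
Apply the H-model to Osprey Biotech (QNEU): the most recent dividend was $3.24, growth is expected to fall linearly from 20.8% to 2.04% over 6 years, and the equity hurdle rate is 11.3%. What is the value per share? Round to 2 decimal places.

$55.39

H-model: P₀ = D₀[(1+g_L) + H(g_S−g_L)]/(r−g_L), with H = 6/2 = 3.
P₀ = 3.24 × [(1+0.0204) + 3×(0.208−0.0204)] / (0.113−0.0204)
   = 3.24 × 1.5832 / 0.0926 = 55.3949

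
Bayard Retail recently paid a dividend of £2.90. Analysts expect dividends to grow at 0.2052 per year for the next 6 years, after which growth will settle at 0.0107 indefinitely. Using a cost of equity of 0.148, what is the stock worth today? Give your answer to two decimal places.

Two-stage DDM. Project D₁…D_6 at 0.2052, terminal growth 0.0107, discount at r = 0.148.
D_1 = 3.4951
D_2 = 4.2123
D_3 = 5.0766
D_4 = 6.1184
D_5 = 7.3738
D_6 = 8.8869
Terminal value at t=6: TV = D_7/(r−g) = 8.9820/(0.148−0.0107) = 65.4191
P₀ = 3.4951/(1+0.148)^1 + 4.2123/(1+0.148)^2 + 5.0766/(1+0.148)^3 + 6.1184/(1+0.148)^4 + 7.3738/(1+0.148)^5 + 8.8869/(1+0.148)^6 + 65.4191/(1+0.148)^6 = 49.2787

£49.28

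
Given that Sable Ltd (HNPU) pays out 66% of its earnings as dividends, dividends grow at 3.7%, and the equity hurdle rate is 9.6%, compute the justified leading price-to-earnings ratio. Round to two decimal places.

11.19

Justified leading P/E = b/(r−g) = 0.66/(0.096−0.037) = 11.1864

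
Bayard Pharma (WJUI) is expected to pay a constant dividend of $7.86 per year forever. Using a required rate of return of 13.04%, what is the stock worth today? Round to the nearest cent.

Zero-growth DDM (perpetuity): P₀ = D/r = 7.86 / 0.1304 = 60.2761

$60.28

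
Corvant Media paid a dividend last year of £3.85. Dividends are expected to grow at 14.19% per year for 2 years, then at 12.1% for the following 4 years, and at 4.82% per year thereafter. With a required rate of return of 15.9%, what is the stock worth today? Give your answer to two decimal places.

£52.24

Three-stage DDM. Project D₁…D_6; terminal Gordon value at t=6 with g = 0.0482; discount at r = 0.159.
D_1 = 4.3963
D_2 = 5.0202
D_3 = 5.6276
D_4 = 6.3085
D_5 = 7.0719
D_6 = 7.9276
TV_6 = 8.3097/(0.159−0.0482) = 74.9970
P₀ = Σ Dₜ/(1+r)ᵗ + TV_6/(1+r)^6 = 52.2352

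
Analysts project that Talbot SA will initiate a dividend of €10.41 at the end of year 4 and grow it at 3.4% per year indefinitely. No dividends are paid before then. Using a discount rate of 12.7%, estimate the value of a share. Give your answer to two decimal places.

Deferred-dividend DDM. At t=3 the remaining stream is a growing perpetuity with first payment D_4 = 10.41.
V_3 = D_4/(r−g) = 10.41/(0.127−0.034) = 111.9355
P₀ = V_3/(1+r)^3 = 111.9355/(1+0.127)^3 = 78.1981

€78.20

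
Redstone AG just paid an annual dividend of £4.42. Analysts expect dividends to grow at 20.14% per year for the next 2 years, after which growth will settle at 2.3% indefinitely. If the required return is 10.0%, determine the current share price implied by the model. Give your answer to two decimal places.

Two-stage DDM. Project D₁…D_2 at 0.2014, terminal growth 0.023, discount at r = 0.1.
D_1 = 5.3102
D_2 = 6.3797
Terminal value at t=2: TV = D_3/(r−g) = 6.5264/(0.1−0.023) = 84.7583
P₀ = 5.3102/(1+0.1)^1 + 6.3797/(1+0.1)^2 + 84.7583/(1+0.1)^2 = 80.1481

£80.15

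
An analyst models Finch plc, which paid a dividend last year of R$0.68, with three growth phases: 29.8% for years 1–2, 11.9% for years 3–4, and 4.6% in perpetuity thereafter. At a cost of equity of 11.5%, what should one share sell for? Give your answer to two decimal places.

Three-stage DDM. Project D₁…D_4; terminal Gordon value at t=4 with g = 0.046; discount at r = 0.115.
D_1 = 0.8826
D_2 = 1.1457
D_3 = 1.2820
D_4 = 1.4346
TV_4 = 1.5005/(0.115−0.046) = 21.7471
P₀ = Σ Dₜ/(1+r)ᵗ + TV_4/(1+r)^4 = 17.6364

R$17.64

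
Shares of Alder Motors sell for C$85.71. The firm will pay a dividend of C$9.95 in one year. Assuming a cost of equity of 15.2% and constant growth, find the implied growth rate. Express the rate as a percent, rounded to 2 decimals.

3.59%

From P₀ = D₁/(r − g), the implied growth is g = r − D₁/P₀.
g = 0.152 − 9.95/85.71 = 0.152 − 0.11609 = 0.03591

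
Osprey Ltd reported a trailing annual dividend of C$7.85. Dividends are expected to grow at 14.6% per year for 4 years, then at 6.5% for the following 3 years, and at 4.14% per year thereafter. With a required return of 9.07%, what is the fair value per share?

Three-stage DDM. Project D₁…D_7; terminal Gordon value at t=7 with g = 0.0414; discount at r = 0.0907.
D_1 = 8.9961
D_2 = 10.3095
D_3 = 11.8147
D_4 = 13.5397
D_5 = 14.4198
D_6 = 15.3570
D_7 = 16.3552
TV_7 = 17.0323/(0.0907−0.0414) = 345.4837
P₀ = Σ Dₜ/(1+r)ᵗ + TV_7/(1+r)^7 = 251.1013

C$251.10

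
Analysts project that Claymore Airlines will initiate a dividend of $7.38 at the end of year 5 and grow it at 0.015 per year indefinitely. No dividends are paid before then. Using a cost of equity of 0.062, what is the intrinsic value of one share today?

$123.44

Deferred-dividend DDM. At t=4 the remaining stream is a growing perpetuity with first payment D_5 = 7.38.
V_4 = D_5/(r−g) = 7.38/(0.062−0.015) = 157.0213
P₀ = V_4/(1+r)^4 = 157.0213/(1+0.062)^4 = 123.4413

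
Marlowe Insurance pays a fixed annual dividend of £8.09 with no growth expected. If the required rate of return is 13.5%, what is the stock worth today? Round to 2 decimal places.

£59.93

Zero-growth DDM (perpetuity): P₀ = D/r = 8.09 / 0.135 = 59.9259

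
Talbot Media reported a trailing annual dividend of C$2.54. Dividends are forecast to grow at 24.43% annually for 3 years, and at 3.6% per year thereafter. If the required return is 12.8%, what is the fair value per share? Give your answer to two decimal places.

C$47.70

Two-stage DDM. Project D₁…D_3 at 0.2443, terminal growth 0.036, discount at r = 0.128.
D_1 = 3.1605
D_2 = 3.9326
D_3 = 4.8934
Terminal value at t=3: TV = D_4/(r−g) = 5.0695/(0.128−0.036) = 55.1037
P₀ = 3.1605/(1+0.128)^1 + 3.9326/(1+0.128)^2 + 4.8934/(1+0.128)^3 + 55.1037/(1+0.128)^3 = 47.6952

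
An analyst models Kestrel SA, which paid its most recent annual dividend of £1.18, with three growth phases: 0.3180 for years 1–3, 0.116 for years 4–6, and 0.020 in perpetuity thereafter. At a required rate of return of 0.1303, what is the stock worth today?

£26.98

Three-stage DDM. Project D₁…D_6; terminal Gordon value at t=6 with g = 0.02; discount at r = 0.1303.
D_1 = 1.5552
D_2 = 2.0498
D_3 = 2.7016
D_4 = 3.0150
D_5 = 3.3648
D_6 = 3.7551
TV_6 = 3.8302/(0.1303−0.02) = 34.7253
P₀ = Σ Dₜ/(1+r)ᵗ + TV_6/(1+r)^6 = 26.9758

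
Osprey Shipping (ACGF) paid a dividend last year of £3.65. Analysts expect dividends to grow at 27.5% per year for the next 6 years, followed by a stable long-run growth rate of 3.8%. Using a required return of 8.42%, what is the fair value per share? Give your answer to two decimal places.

£257.02

Two-stage DDM. Project D₁…D_6 at 0.275, terminal growth 0.038, discount at r = 0.0842.
D_1 = 4.6537
D_2 = 5.9335
D_3 = 7.5653
D_4 = 9.6457
D_5 = 12.2983
D_6 = 15.6803
Terminal value at t=6: TV = D_7/(r−g) = 16.2761/(0.0842−0.038) = 352.2973
P₀ = 4.6537/(1+0.0842)^1 + 5.9335/(1+0.0842)^2 + 7.5653/(1+0.0842)^3 + 9.6457/(1+0.0842)^4 + 12.2983/(1+0.0842)^5 + 15.6803/(1+0.0842)^6 + 352.2973/(1+0.0842)^6 = 257.0163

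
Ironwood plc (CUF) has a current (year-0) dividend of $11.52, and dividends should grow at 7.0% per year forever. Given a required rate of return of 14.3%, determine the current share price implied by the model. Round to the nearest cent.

$168.85

Gordon growth model: P₀ = D₁/(r − g). D₁ = 11.52 × (1 + 0.07) = 12.3264.
P₀ = 12.3264 / (0.143 − 0.07) = 12.3264 / 0.073 = 168.8548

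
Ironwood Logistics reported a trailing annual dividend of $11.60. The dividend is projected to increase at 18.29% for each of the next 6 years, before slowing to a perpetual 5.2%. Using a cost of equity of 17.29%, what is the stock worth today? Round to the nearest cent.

$177.92

Two-stage DDM. Project D₁…D_6 at 0.1829, terminal growth 0.052, discount at r = 0.1729.
D_1 = 13.7216
D_2 = 16.2313
D_3 = 19.2000
D_4 = 22.7117
D_5 = 26.8657
D_6 = 31.7794
Terminal value at t=6: TV = D_7/(r−g) = 33.4320/(0.1729−0.052) = 276.5258
P₀ = 13.7216/(1+0.1729)^1 + 16.2313/(1+0.1729)^2 + 19.2000/(1+0.1729)^3 + 22.7117/(1+0.1729)^4 + 26.8657/(1+0.1729)^5 + 31.7794/(1+0.1729)^6 + 276.5258/(1+0.1729)^6 = 177.9177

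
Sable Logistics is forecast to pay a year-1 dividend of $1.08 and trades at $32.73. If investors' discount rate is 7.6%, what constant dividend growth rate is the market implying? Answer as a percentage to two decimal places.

4.30%

From P₀ = D₁/(r − g), the implied growth is g = r − D₁/P₀.
g = 0.076 − 1.08/32.73 = 0.076 − 0.03300 = 0.04300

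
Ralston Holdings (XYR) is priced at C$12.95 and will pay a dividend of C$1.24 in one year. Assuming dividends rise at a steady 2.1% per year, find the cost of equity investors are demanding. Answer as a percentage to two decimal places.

11.68%

Rearranging the constant-growth DDM: r = D₁/P₀ + g.
r = 1.2400 / 12.95 + 0.021 = 0.09575 + 0.021 = 0.11675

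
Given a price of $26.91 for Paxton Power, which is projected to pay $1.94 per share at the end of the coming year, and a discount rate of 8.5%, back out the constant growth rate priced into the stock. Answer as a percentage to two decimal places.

From P₀ = D₁/(r − g), the implied growth is g = r − D₁/P₀.
g = 0.085 − 1.94/26.91 = 0.085 − 0.07209 = 0.01291

1.29%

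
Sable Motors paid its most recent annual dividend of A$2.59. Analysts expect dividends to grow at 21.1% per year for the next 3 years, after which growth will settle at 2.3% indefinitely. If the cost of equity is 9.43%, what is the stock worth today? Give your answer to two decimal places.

A$59.91

Two-stage DDM. Project D₁…D_3 at 0.211, terminal growth 0.023, discount at r = 0.0943.
D_1 = 3.1365
D_2 = 3.7983
D_3 = 4.5997
Terminal value at t=3: TV = D_4/(r−g) = 4.7055/(0.0943−0.023) = 65.9961
P₀ = 3.1365/(1+0.0943)^1 + 3.7983/(1+0.0943)^2 + 4.5997/(1+0.0943)^3 + 65.9961/(1+0.0943)^3 = 59.9109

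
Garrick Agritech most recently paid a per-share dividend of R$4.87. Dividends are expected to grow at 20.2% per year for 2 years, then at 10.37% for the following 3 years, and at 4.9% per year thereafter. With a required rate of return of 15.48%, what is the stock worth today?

R$70.49

Three-stage DDM. Project D₁…D_5; terminal Gordon value at t=5 with g = 0.049; discount at r = 0.1548.
D_1 = 5.8537
D_2 = 7.0362
D_3 = 7.7658
D_4 = 8.5712
D_5 = 9.4600
TV_5 = 9.9235/(0.1548−0.049) = 93.7952
P₀ = Σ Dₜ/(1+r)ᵗ + TV_5/(1+r)^5 = 70.4857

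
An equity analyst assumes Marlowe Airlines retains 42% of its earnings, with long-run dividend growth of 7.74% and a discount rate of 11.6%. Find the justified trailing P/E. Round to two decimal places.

16.19

Payout ratio b = 1 − 0.42 = 0.58.
Justified trailing P/E = b(1+g)/(r−g) = 0.58×(1+0.0774)/(0.116−0.0774) = 16.1889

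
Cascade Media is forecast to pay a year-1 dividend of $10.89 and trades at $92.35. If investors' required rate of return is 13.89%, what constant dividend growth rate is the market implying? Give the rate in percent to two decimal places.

From P₀ = D₁/(r − g), the implied growth is g = r − D₁/P₀.
g = 0.1389 − 10.89/92.35 = 0.1389 − 0.11792 = 0.02098

2.10%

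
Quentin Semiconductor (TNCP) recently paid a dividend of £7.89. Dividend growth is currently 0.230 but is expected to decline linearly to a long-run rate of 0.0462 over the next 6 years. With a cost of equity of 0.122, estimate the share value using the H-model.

£166.29

H-model: P₀ = D₀[(1+g_L) + H(g_S−g_L)]/(r−g_L), with H = 6/2 = 3.
P₀ = 7.89 × [(1+0.0462) + 3×(0.23−0.0462)] / (0.122−0.0462)
   = 7.89 × 1.5976 / 0.0758 = 166.2937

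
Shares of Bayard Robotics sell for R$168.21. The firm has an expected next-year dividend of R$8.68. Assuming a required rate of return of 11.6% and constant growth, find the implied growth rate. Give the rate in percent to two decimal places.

6.44%

From P₀ = D₁/(r − g), the implied growth is g = r − D₁/P₀.
g = 0.116 − 8.68/168.21 = 0.116 − 0.05160 = 0.06440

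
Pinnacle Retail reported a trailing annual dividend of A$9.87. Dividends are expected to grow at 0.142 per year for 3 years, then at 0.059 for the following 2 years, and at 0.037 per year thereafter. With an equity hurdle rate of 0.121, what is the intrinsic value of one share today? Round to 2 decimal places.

Three-stage DDM. Project D₁…D_5; terminal Gordon value at t=5 with g = 0.037; discount at r = 0.121.
D_1 = 11.2715
D_2 = 12.8721
D_3 = 14.6999
D_4 = 15.5672
D_5 = 16.4857
TV_5 = 17.0957/(0.121−0.037) = 203.5199
P₀ = Σ Dₜ/(1+r)ᵗ + TV_5/(1+r)^5 = 164.8726

A$164.87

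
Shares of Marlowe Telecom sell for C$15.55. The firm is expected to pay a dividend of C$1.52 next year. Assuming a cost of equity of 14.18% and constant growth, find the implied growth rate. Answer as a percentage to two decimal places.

4.41%

From P₀ = D₁/(r − g), the implied growth is g = r − D₁/P₀.
g = 0.1418 − 1.52/15.55 = 0.1418 − 0.09775 = 0.04405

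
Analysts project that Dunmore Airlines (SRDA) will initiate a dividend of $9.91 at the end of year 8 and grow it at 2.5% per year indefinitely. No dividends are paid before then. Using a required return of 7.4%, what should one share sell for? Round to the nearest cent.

$122.70

Deferred-dividend DDM. At t=7 the remaining stream is a growing perpetuity with first payment D_8 = 9.91.
V_7 = D_8/(r−g) = 9.91/(0.074−0.025) = 202.2449
P₀ = V_7/(1+r)^7 = 202.2449/(1+0.074)^7 = 122.7009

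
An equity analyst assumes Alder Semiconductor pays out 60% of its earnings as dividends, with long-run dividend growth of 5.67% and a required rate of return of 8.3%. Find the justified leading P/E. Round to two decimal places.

22.81

Justified leading P/E = b/(r−g) = 0.60/(0.083−0.0567) = 22.8137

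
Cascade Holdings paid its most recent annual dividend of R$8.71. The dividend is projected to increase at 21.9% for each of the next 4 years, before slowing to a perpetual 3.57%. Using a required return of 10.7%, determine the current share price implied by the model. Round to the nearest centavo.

R$230.62

Two-stage DDM. Project D₁…D_4 at 0.219, terminal growth 0.0357, discount at r = 0.107.
D_1 = 10.6175
D_2 = 12.9427
D_3 = 15.7772
D_4 = 19.2324
Terminal value at t=4: TV = D_5/(r−g) = 19.9190/(0.107−0.0357) = 279.3685
P₀ = 10.6175/(1+0.107)^1 + 12.9427/(1+0.107)^2 + 15.7772/(1+0.107)^3 + 19.2324/(1+0.107)^4 + 279.3685/(1+0.107)^4 = 230.6216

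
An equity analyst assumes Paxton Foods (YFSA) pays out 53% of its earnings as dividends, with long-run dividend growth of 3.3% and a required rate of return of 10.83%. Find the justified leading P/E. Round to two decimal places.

7.04

Justified leading P/E = b/(r−g) = 0.53/(0.1083−0.033) = 7.0385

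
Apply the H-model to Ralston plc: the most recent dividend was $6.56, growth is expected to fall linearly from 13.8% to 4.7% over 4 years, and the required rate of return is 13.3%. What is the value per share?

$93.75

H-model: P₀ = D₀[(1+g_L) + H(g_S−g_L)]/(r−g_L), with H = 4/2 = 2.
P₀ = 6.56 × [(1+0.047) + 2×(0.138−0.047)] / (0.133−0.047)
   = 6.56 × 1.2290 / 0.086 = 93.7470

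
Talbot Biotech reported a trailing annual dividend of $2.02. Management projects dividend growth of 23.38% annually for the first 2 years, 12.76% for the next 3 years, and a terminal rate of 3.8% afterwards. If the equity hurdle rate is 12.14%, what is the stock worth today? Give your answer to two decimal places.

$43.03

Three-stage DDM. Project D₁…D_5; terminal Gordon value at t=5 with g = 0.038; discount at r = 0.1214.
D_1 = 2.4923
D_2 = 3.0750
D_3 = 3.4673
D_4 = 3.9098
D_5 = 4.4087
TV_5 = 4.5762/(0.1214−0.038) = 54.8703
P₀ = Σ Dₜ/(1+r)ᵗ + TV_5/(1+r)^5 = 43.0258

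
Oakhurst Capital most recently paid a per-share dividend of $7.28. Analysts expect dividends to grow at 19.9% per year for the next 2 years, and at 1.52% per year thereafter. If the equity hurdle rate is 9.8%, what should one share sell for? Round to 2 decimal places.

Two-stage DDM. Project D₁…D_2 at 0.199, terminal growth 0.0152, discount at r = 0.098.
D_1 = 8.7287
D_2 = 10.4657
Terminal value at t=2: TV = D_3/(r−g) = 10.6248/(0.098−0.0152) = 128.3190
P₀ = 8.7287/(1+0.098)^1 + 10.4657/(1+0.098)^2 + 128.3190/(1+0.098)^2 = 123.0660

$123.07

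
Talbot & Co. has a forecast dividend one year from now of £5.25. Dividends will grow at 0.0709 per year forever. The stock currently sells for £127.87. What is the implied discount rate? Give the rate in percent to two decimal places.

11.20%

Rearranging the constant-growth DDM: r = D₁/P₀ + g.
r = 5.2500 / 127.87 + 0.0709 = 0.04106 + 0.0709 = 0.11196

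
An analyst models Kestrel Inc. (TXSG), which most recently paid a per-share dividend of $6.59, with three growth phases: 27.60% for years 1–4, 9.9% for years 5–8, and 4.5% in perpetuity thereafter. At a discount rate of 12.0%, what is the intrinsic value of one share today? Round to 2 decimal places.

$222.69

Three-stage DDM. Project D₁…D_8; terminal Gordon value at t=8 with g = 0.045; discount at r = 0.12.
D_1 = 8.4088
D_2 = 10.7297
D_3 = 13.6911
D_4 = 17.4698
D_5 = 19.1993
D_6 = 21.1001
D_7 = 23.1890
D_8 = 25.4847
TV_8 = 26.6315/(0.12−0.045) = 355.0863
P₀ = Σ Dₜ/(1+r)ᵗ + TV_8/(1+r)^8 = 222.6888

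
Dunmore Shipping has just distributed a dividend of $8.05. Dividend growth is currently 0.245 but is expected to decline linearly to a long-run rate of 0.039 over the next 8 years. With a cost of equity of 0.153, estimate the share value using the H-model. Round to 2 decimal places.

$131.55

H-model: P₀ = D₀[(1+g_L) + H(g_S−g_L)]/(r−g_L), with H = 8/2 = 4.
P₀ = 8.05 × [(1+0.039) + 4×(0.245−0.039)] / (0.153−0.039)
   = 8.05 × 1.8630 / 0.114 = 131.5539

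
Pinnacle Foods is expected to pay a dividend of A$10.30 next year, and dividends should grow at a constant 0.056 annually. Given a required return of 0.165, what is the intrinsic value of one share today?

Gordon growth model: P₀ = D₁/(r − g), with D₁ = 10.30 given directly.
P₀ = 10.3000 / (0.165 − 0.056) = 10.3000 / 0.109 = 94.4954

A$94.50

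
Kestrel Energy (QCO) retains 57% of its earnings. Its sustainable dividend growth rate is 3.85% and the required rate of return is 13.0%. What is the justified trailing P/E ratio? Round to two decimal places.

Payout ratio b = 1 − 0.57 = 0.43.
Justified trailing P/E = b(1+g)/(r−g) = 0.43×(1+0.0385)/(0.13−0.0385) = 4.8804

4.88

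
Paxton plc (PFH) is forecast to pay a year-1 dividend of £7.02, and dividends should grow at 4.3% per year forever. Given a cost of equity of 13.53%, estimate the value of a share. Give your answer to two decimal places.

Gordon growth model: P₀ = D₁/(r − g), with D₁ = 7.02 given directly.
P₀ = 7.0200 / (0.1353 − 0.043) = 7.0200 / 0.0923 = 76.0563

£76.06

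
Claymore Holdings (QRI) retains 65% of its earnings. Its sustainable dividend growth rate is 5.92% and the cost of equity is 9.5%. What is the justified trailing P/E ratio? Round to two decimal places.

Payout ratio b = 1 − 0.65 = 0.35.
Justified trailing P/E = b(1+g)/(r−g) = 0.35×(1+0.0592)/(0.095−0.0592) = 10.3553

10.36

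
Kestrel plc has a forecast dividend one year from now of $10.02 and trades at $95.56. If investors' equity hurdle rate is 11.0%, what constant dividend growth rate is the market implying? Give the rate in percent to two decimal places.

0.51%

From P₀ = D₁/(r − g), the implied growth is g = r − D₁/P₀.
g = 0.11 − 10.02/95.56 = 0.11 − 0.10486 = 0.00514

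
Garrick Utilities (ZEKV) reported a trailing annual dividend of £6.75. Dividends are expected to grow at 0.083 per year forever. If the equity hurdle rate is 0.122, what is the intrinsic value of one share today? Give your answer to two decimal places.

Gordon growth model: P₀ = D₁/(r − g). D₁ = 6.75 × (1 + 0.083) = 7.3102.
P₀ = 7.3102 / (0.122 − 0.083) = 7.3102 / 0.039 = 187.4423

£187.44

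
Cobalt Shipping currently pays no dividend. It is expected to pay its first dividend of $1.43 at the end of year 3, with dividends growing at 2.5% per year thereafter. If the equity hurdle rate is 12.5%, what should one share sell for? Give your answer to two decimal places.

Deferred-dividend DDM. At t=2 the remaining stream is a growing perpetuity with first payment D_3 = 1.43.
V_2 = D_3/(r−g) = 1.43/(0.125−0.025) = 14.3000
P₀ = V_2/(1+r)^2 = 14.3000/(1+0.125)^2 = 11.2988

$11.30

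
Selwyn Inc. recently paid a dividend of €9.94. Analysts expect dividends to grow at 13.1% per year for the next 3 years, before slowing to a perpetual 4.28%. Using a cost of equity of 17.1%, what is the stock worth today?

Two-stage DDM. Project D₁…D_3 at 0.131, terminal growth 0.0428, discount at r = 0.171.
D_1 = 11.2421
D_2 = 12.7149
D_3 = 14.3805
Terminal value at t=3: TV = D_4/(r−g) = 14.9960/(0.171−0.0428) = 116.9734
P₀ = 11.2421/(1+0.171)^1 + 12.7149/(1+0.171)^2 + 14.3805/(1+0.171)^3 + 116.9734/(1+0.171)^3 = 100.6766

€100.68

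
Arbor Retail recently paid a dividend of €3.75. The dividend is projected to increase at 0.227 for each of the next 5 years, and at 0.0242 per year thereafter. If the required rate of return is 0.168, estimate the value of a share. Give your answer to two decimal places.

€55.96

Two-stage DDM. Project D₁…D_5 at 0.227, terminal growth 0.0242, discount at r = 0.168.
D_1 = 4.6013
D_2 = 5.6457
D_3 = 6.9273
D_4 = 8.4998
D_5 = 10.4293
Terminal value at t=5: TV = D_6/(r−g) = 10.6817/(0.168−0.0242) = 74.2814
P₀ = 4.6013/(1+0.168)^1 + 5.6457/(1+0.168)^2 + 6.9273/(1+0.168)^3 + 8.4998/(1+0.168)^4 + 10.4293/(1+0.168)^5 + 74.2814/(1+0.168)^5 = 55.9618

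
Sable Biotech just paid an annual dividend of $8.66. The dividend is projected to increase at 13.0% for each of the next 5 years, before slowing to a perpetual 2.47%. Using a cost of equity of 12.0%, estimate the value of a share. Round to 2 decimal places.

Two-stage DDM. Project D₁…D_5 at 0.13, terminal growth 0.0247, discount at r = 0.12.
D_1 = 9.7858
D_2 = 11.0580
D_3 = 12.4955
D_4 = 14.1199
D_5 = 15.9555
Terminal value at t=5: TV = D_6/(r−g) = 16.3496/(0.12−0.0247) = 171.5592
P₀ = 9.7858/(1+0.12)^1 + 11.0580/(1+0.12)^2 + 12.4955/(1+0.12)^3 + 14.1199/(1+0.12)^4 + 15.9555/(1+0.12)^5 + 171.5592/(1+0.12)^5 = 141.8210

$141.82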